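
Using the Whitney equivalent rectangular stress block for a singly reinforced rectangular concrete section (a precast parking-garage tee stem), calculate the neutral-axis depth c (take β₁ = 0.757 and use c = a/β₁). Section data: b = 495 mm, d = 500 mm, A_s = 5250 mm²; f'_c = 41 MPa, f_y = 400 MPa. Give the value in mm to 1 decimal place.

c ≈ 160.8 mm

T = A_s f_y = 5250 × 400 = 2100000 N = 2100 kN.
Setting C = 0.85 f'_c a b equal to T: a = 2100000/(0.85 × 41 × 495) = 121.734 mm.
With β₁ = 0.757, c = a/β₁ = 121.734/0.757 = 160.8 mm.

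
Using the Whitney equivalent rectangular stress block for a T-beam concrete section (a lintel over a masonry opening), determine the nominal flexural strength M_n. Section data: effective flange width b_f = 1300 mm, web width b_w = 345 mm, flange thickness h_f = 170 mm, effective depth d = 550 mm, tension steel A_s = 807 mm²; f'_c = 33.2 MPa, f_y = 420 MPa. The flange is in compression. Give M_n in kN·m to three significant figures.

Tension: T = A_s f_y = 807 × 420 = 338940 N.
Try a within the flange: a = T/(0.85 f'_c b_f) = 338940/(0.85 × 33.2 × 1300) = 9.24 mm.
Since a = 9.24 ≤ h_f = 170 mm, the stress block lies entirely in the flange; analyse as a rectangular beam of width b_f.
M_n = T(d − a/2) = 338940 × (550 − 4.62) = 184.85 × 10⁶ N·mm.
M_n = 184.85 kN·m.

M_n ≈ 185 kN·m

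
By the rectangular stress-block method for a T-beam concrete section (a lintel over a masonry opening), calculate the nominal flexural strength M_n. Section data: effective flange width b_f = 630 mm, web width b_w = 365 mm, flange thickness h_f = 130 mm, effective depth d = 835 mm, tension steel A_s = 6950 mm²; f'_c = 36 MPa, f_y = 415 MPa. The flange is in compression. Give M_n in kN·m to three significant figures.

M_n ≈ 2190 kN·m

Tension: T = A_s f_y = 6950 × 415 = 2884250 N.
Try a within the flange: a = T/(0.85 f'_c b_f) = 2884250/(0.85 × 36 × 630) = 149.61 mm.
a = 149.61 > h_f = 130 mm: the block extends into the web. Split into flange-overhang and web parts.
C_f = 0.85 f'_c (b_f − b_w) h_f = 0.85 × 36 × (630 − 365) × 130 = 1054170 N.
Remaining web compression depth: a_w = (T − C_f)/(0.85 f'_c b_w) = (2884250 − 1054170)/(0.85 × 36 × 365) = 163.85 mm.
M_n = C_f(d − h_f/2) + (T − C_f)(d − a_w/2) = 1054170 × (835 − 65) + 1830080 × (835 − 81.925) = 811.71 + 1378.19 = 2189.90 × 10⁶ N·mm.
M_n = 2189.90 kN·m.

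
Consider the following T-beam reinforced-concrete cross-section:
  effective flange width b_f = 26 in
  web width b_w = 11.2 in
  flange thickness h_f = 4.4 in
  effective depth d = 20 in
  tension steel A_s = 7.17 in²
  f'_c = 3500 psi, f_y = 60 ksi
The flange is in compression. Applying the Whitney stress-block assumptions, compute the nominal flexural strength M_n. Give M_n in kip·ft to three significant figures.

M_n ≈ 612 kip·ft

Tension: T = A_s f_y = 7.17 × 60 = 430.2 kips.
Try a within the flange: a = T/(0.85 f'_c b_f) = 430.2/(0.85 × 3.5 × 26) = 5.562 in.
a = 5.562 > h_f = 4.4 in: the block extends into the web. Split into flange-overhang and web parts.
C_f = 0.85 f'_c (b_f − b_w) h_f = 0.85 × 3.5 × (26 − 11.2) × 4.4 = 193.7 kips.
Remaining web compression depth: a_w = (T − C_f)/(0.85 f'_c b_w) = (430.2 − 193.7)/(0.85 × 3.5 × 11.2) = 7.098 in.
M_n = C_f(d − h_f/2) + (T − C_f)(d − a_w/2) = 193.7 × (20 − 2.2) + 236.5 × (20 − 3.549) = 3447.9 + 3890.7 = 7338.6 kip·in.
M_n = 7338.6/12 = 611.55 kip·ft.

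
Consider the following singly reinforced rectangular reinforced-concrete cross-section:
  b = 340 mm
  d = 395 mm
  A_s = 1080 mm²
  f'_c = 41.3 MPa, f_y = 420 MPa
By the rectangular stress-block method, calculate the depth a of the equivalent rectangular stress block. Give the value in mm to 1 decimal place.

a ≈ 38.0 mm

T = A_s f_y = 1080 × 420 = 453600 N = 453.6 kN.
Setting C = 0.85 f'_c a b equal to T: a = 453600/(0.85 × 41.3 × 340) = 38.0 mm.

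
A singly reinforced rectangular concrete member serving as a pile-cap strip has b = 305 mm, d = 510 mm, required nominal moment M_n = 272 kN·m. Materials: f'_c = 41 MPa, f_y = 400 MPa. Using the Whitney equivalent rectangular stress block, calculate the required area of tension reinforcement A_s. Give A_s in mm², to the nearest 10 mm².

With M_n = 0.85 f'_c a b (d − a/2), solve the quadratic for a:
a = d − √(d² − 2M_n/(0.85 f'_c b)) = 510 − √(510² − 2 × 272×10⁶/(0.85 × 41 × 305)) = 52.92 mm.
A_s = 0.85 f'_c a b / f_y = 0.85 × 41 × 52.92 × 305 / 400 = 1406.2 mm².

A_s ≈ 1410 mm²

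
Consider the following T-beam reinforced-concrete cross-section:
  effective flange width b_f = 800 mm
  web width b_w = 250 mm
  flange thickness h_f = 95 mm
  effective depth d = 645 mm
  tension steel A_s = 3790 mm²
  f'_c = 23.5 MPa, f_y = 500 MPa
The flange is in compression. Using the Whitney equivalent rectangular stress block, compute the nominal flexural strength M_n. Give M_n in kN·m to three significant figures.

Tension: T = A_s f_y = 3790 × 500 = 1895000 N.
Try a within the flange: a = T/(0.85 f'_c b_f) = 1895000/(0.85 × 23.5 × 800) = 118.59 mm.
a = 118.59 > h_f = 95 mm: the block extends into the web. Split into flange-overhang and web parts.
C_f = 0.85 f'_c (b_f − b_w) h_f = 0.85 × 23.5 × (800 − 250) × 95 = 1043694 N.
Remaining web compression depth: a_w = (T − C_f)/(0.85 f'_c b_w) = (1895000 − 1043694)/(0.85 × 23.5 × 250) = 170.47 mm.
M_n = C_f(d − h_f/2) + (T − C_f)(d − a_w/2) = 1043694 × (645 − 47.5) + 851306 × (645 − 85.235) = 623.61 + 476.53 = 1100.14 × 10⁶ N·mm.
M_n = 1100.14 kN·m.

M_n ≈ 1100 kN·m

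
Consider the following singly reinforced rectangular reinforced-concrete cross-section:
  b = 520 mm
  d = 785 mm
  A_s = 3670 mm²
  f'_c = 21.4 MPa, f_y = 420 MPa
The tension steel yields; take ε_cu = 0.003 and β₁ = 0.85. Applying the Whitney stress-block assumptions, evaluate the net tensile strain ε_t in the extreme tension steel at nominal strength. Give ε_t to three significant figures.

a = A_s f_y/(0.85 f'_c b) = 162.96 mm.
β₁ = 0.85, so c = a/β₁ = 162.96/0.85 = 191.72 mm.
From the linear strain diagram with ε_cu = 0.003: ε_t = 0.003 (d − c)/c = 0.003 × (785 − 191.72)/191.72 = 0.00928.
Since ε_t ≥ 0.005, the section is tension-controlled.

ε_t ≈ 0.00928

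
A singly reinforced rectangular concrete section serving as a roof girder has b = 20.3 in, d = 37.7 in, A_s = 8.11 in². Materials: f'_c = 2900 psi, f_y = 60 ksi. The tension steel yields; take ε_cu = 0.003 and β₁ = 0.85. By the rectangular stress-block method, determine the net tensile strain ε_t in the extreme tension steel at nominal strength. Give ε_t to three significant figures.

ε_t ≈ 0.00689

a = A_s f_y/(0.85 f'_c b) = 9.724 in.
β₁ = 0.85, so c = a/β₁ = 9.724/0.85 = 11.440 in.
From the linear strain diagram with ε_cu = 0.003: ε_t = 0.003 (d − c)/c = 0.003 × (37.7 − 11.440)/11.440 = 0.00689.
Since ε_t ≥ 0.005, the section is tension-controlled.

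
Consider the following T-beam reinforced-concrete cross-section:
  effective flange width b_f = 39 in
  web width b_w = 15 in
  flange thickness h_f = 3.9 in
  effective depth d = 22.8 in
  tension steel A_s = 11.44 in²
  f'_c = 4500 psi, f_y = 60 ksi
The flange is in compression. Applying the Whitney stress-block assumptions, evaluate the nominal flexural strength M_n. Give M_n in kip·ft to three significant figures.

Tension: T = A_s f_y = 11.44 × 60 = 686.4 kips.
Try a within the flange: a = T/(0.85 f'_c b_f) = 686.4/(0.85 × 4.5 × 39) = 4.601 in.
a = 4.601 > h_f = 3.9 in: the block extends into the web. Split into flange-overhang and web parts.
C_f = 0.85 f'_c (b_f − b_w) h_f = 0.85 × 4.5 × (39 − 15) × 3.9 = 358.0 kips.
Remaining web compression depth: a_w = (T − C_f)/(0.85 f'_c b_w) = (686.4 − 358.0)/(0.85 × 4.5 × 15) = 5.724 in.
M_n = C_f(d − h_f/2) + (T − C_f)(d − a_w/2) = 358.0 × (22.8 − 1.95) + 328.4 × (22.8 − 2.862) = 7464.3 + 6547.6 = 14011.9 kip·in.
M_n = 14011.9/12 = 1167.66 kip·ft.

M_n ≈ 1170 kip·ft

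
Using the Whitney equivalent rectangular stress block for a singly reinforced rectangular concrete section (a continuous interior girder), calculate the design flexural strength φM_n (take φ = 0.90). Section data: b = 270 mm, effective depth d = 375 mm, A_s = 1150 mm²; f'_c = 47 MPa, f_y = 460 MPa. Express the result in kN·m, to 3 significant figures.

φM_n ≈ 167 kN·m

T = A_s f_y = 1150 × 460 = 529000 N = 529 kN.
From C = T: a = T/(0.85 f'_c b) = 529000/(0.85 × 47 × 270) = 49.04 mm.
M_n = T(d − a/2) = 529 kN × (375 − 24.52) mm = 185.40 kN·m.
φM_n = 0.90 × 185.40 = 166.86 kN·m.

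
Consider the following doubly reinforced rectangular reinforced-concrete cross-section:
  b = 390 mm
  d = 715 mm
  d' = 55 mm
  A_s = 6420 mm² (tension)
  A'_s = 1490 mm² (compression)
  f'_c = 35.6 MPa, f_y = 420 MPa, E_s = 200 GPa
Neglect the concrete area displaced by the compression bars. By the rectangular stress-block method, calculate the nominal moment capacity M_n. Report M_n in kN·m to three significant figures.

Assume both tension and compression steel yield.
Net tension couple steel: A_s − A'_s = 4930 mm².
a = (A_s − A'_s) f_y / (0.85 f'_c b) = 2070600/(0.85 × 35.6 × 390) = 175.45 mm.
c = a/β₁ = 175.45/0.796 = 220.41 mm; ε'_s = 0.003(c − d')/c = 0.0023 ≥ f_y/E_s = 0.0021, so compression steel does yield.
M_n = (A_s − A'_s) f_y (d − a/2) + A'_s f_y (d − d') = [2070600 × (715 − 87.725) + 625800 × (715 − 55)] × 10⁻⁶ = 1298.84 + 413.03 = 1711.87 kN·m.

M_n ≈ 1710 kN·m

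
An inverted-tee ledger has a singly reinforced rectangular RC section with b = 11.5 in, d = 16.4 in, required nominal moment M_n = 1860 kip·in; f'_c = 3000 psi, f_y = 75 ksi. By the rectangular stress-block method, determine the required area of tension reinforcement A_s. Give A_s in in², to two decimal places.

From M_n = 0.85 f'_c a b (d − a/2):
a = d − √(d² − 2M_n/(0.85 f'_c b)) = 16.4 − √(16.4² − 2 × 1860/(0.85 × 3 × 11.5)) = 4.479 in.
A_s = 0.85 f'_c a b / f_y = 0.85 × 3 × 4.479 × 11.5 / 75 = 1.751 in².

A_s ≈ 1.75 in²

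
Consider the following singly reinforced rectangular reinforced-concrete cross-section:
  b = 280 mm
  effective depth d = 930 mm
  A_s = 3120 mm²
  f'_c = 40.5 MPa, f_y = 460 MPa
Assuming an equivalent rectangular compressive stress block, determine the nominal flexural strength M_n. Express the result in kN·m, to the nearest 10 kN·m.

T = A_s f_y = 3120 × 460 = 1435200 N = 1435.2 kN.
From C = T: a = T/(0.85 f'_c b) = 1435200/(0.85 × 40.5 × 280) = 148.90 mm.
M_n = T(d − a/2) = 1435.2 kN × (930 − 74.45) mm = 1227.89 kN·m.

M_n ≈ 1230 kN·m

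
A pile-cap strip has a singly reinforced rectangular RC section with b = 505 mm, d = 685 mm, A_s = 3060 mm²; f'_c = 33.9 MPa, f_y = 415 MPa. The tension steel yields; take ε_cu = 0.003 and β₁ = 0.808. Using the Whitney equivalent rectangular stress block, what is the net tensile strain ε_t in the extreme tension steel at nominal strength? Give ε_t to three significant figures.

a = A_s f_y/(0.85 f'_c b) = 87.27 mm.
β₁ = 0.808, so c = a/β₁ = 87.27/0.808 = 108.01 mm.
From the linear strain diagram with ε_cu = 0.003: ε_t = 0.003 (d − c)/c = 0.003 × (685 − 108.01)/108.01 = 0.0160.
Since ε_t ≥ 0.005, the section is tension-controlled.

ε_t ≈ 0.0160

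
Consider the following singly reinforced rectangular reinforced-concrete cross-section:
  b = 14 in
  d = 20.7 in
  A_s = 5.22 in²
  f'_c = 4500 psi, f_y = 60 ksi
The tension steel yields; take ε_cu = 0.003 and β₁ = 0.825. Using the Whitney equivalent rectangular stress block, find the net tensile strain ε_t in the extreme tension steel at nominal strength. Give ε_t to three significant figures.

ε_t ≈ 0.00576

a = A_s f_y/(0.85 f'_c b) = 5.849 in.
β₁ = 0.825, so c = a/β₁ = 5.849/0.825 = 7.090 in.
From the linear strain diagram with ε_cu = 0.003: ε_t = 0.003 (d − c)/c = 0.003 × (20.7 − 7.090)/7.090 = 0.00576.
Since ε_t ≥ 0.005, the section is tension-controlled.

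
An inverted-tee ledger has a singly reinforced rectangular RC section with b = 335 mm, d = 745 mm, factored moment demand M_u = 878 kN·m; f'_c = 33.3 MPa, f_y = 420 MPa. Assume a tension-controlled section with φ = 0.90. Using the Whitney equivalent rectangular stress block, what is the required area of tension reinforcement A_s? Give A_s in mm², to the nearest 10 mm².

A_s ≈ 3480 mm²

M_n = M_u/φ = 878/0.90 = 975.556 kN·m.
With M_n = 0.85 f'_c a b (d − a/2), solve the quadratic for a:
a = d − √(d² − 2M_n/(0.85 f'_c b)) = 745 − √(745² − 2 × 975.556×10⁶/(0.85 × 33.3 × 335)) = 154.02 mm.
A_s = 0.85 f'_c a b / f_y = 0.85 × 33.3 × 154.02 × 335 / 420 = 3477.2 mm².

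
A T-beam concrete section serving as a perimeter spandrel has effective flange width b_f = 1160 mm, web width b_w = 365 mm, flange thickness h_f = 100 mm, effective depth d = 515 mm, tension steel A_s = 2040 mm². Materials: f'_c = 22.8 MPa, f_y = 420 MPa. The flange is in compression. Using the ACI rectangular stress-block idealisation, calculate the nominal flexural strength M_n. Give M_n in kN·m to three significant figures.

M_n ≈ 425 kN·m

Tension: T = A_s f_y = 2040 × 420 = 856800 N.
Try a within the flange: a = T/(0.85 f'_c b_f) = 856800/(0.85 × 22.8 × 1160) = 38.11 mm.
Since a = 38.11 ≤ h_f = 100 mm, the stress block lies entirely in the flange; analyse as a rectangular beam of width b_f.
M_n = T(d − a/2) = 856800 × (515 − 19.055) = 424.93 × 10⁶ N·mm.
M_n = 424.93 kN·m.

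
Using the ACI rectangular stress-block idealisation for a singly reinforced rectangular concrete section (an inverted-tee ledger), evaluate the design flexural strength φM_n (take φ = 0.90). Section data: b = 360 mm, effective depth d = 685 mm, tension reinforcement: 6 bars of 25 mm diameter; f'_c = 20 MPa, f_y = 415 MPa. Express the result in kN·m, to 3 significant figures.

A_s = 6 × 491 = 2946 mm².
T = A_s f_y = 2946 × 415 = 1222590 N = 1222.59 kN.
From C = T: a = T/(0.85 f'_c b) = 1222590/(0.85 × 20 × 360) = 199.77 mm.
M_n = T(d − a/2) = 1222.59 kN × (685 − 99.885) mm = 715.36 kN·m.
φM_n = 0.90 × 715.36 = 643.82 kN·m.

φM_n ≈ 644 kN·m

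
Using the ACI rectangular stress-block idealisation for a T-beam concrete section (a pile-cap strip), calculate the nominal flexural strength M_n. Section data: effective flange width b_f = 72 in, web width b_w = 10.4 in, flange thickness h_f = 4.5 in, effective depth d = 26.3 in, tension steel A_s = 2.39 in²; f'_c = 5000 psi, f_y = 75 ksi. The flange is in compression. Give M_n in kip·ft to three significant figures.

Tension: T = A_s f_y = 2.39 × 75 = 179.25 kips.
Try a within the flange: a = T/(0.85 f'_c b_f) = 179.25/(0.85 × 5 × 72) = 0.586 in.
Since a = 0.586 ≤ h_f = 4.5 in, the stress block lies entirely in the flange; analyse as a rectangular beam of width b_f.
M_n = T(d − a/2) = 179.25 × (26.3 − 0.293) = 4661.8 kip·in.
M_n = 4661.8/12 = 388.48 kip·ft.

M_n ≈ 388 kip·ft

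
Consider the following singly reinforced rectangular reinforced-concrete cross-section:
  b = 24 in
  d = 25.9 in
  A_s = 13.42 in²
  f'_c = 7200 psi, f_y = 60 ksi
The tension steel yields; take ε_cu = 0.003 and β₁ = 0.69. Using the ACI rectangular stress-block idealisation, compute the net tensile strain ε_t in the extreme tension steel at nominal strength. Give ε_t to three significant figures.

a = A_s f_y/(0.85 f'_c b) = 5.482 in.
β₁ = 0.69, so c = a/β₁ = 5.482/0.69 = 7.945 in.
From the linear strain diagram with ε_cu = 0.003: ε_t = 0.003 (d − c)/c = 0.003 × (25.9 − 7.945)/7.945 = 0.00678.
Since ε_t ≥ 0.005, the section is tension-controlled.

ε_t ≈ 0.00678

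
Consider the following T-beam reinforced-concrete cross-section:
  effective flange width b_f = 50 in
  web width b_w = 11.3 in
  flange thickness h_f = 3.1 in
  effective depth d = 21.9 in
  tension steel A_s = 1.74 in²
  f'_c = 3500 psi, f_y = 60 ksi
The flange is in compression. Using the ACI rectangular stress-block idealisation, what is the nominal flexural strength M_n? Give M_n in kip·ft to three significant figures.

M_n ≈ 187 kip·ft

Tension: T = A_s f_y = 1.74 × 60 = 104.4 kips.
Try a within the flange: a = T/(0.85 f'_c b_f) = 104.4/(0.85 × 3.5 × 50) = 0.702 in.
Since a = 0.702 ≤ h_f = 3.1 in, the stress block lies entirely in the flange; analyse as a rectangular beam of width b_f.
M_n = T(d − a/2) = 104.4 × (21.9 − 0.351) = 2249.7 kip·in.
M_n = 2249.7/12 = 187.48 kip·ft.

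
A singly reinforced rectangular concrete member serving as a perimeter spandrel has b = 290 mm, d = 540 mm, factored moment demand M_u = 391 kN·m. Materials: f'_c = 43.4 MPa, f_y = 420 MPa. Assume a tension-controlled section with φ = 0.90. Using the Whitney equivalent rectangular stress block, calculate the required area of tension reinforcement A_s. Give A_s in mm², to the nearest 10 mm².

A_s ≈ 2070 mm²

M_n = M_u/φ = 391/0.90 = 434.444 kN·m.
With M_n = 0.85 f'_c a b (d − a/2), solve the quadratic for a:
a = d − √(d² − 2M_n/(0.85 f'_c b)) = 540 − √(540² − 2 × 434.444×10⁶/(0.85 × 43.4 × 290)) = 81.33 mm.
A_s = 0.85 f'_c a b / f_y = 0.85 × 43.4 × 81.33 × 290 / 420 = 2071.6 mm².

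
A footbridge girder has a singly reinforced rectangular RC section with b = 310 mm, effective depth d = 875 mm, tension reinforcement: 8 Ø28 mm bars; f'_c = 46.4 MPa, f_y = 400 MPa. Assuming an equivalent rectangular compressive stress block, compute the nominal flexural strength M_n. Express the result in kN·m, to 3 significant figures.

A_s = 8 × 616 = 4928 mm².
T = A_s f_y = 4928 × 400 = 1971200 N = 1971.2 kN.
From C = T: a = T/(0.85 f'_c b) = 1971200/(0.85 × 46.4 × 310) = 161.22 mm.
M_n = T(d − a/2) = 1971.2 kN × (875 − 80.61) mm = 1565.90 kN·m.

M_n ≈ 1570 kN·m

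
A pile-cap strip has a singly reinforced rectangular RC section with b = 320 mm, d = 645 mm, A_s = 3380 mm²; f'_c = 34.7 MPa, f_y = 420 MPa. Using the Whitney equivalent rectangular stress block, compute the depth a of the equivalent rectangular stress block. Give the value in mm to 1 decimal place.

a ≈ 150.4 mm

T = A_s f_y = 3380 × 420 = 1419600 N = 1419.6 kN.
Setting C = 0.85 f'_c a b equal to T: a = 1419600/(0.85 × 34.7 × 320) = 150.4 mm.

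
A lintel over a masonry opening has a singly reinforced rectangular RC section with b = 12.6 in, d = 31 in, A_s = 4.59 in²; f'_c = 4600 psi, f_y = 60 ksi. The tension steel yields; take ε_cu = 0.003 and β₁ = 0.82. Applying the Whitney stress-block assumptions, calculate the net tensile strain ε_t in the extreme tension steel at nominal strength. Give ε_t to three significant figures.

a = A_s f_y/(0.85 f'_c b) = 5.590 in.
β₁ = 0.82, so c = a/β₁ = 5.590/0.82 = 6.817 in.
From the linear strain diagram with ε_cu = 0.003: ε_t = 0.003 (d − c)/c = 0.003 × (31 − 6.817)/6.817 = 0.0106.
Since ε_t ≥ 0.005, the section is tension-controlled.

ε_t ≈ 0.0106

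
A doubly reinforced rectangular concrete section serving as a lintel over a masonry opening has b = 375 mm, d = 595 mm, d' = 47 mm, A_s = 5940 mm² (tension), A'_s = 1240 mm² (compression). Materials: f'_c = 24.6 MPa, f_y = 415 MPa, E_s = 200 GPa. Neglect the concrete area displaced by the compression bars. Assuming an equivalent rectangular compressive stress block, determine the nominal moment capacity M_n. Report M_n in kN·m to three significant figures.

M_n ≈ 1200 kN·m

Assume both tension and compression steel yield.
Net tension couple steel: A_s − A'_s = 4700 mm².
a = (A_s − A'_s) f_y / (0.85 f'_c b) = 1950500/(0.85 × 24.6 × 375) = 248.75 mm.
c = a/β₁ = 248.75/0.85 = 292.65 mm; ε'_s = 0.003(c − d')/c = 0.0025 ≥ f_y/E_s = 0.0021, so compression steel does yield.
M_n = (A_s − A'_s) f_y (d − a/2) + A'_s f_y (d − d') = [1950500 × (595 − 124.375) + 514600 × (595 − 47)] × 10⁻⁶ = 917.95 + 282.00 = 1199.95 kN·m.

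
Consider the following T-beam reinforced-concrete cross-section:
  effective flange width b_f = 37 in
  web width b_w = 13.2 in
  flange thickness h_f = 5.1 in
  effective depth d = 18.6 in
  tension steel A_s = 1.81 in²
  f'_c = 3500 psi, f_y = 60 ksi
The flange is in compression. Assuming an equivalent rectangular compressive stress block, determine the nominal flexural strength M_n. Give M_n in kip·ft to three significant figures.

Tension: T = A_s f_y = 1.81 × 60 = 108.6 kips.
Try a within the flange: a = T/(0.85 f'_c b_f) = 108.6/(0.85 × 3.5 × 37) = 0.987 in.
Since a = 0.987 ≤ h_f = 5.1 in, the stress block lies entirely in the flange; analyse as a rectangular beam of width b_f.
M_n = T(d − a/2) = 108.6 × (18.6 − 0.4935) = 1966.4 kip·in.
M_n = 1966.4/12 = 163.87 kip·ft.

M_n ≈ 164 kip·ft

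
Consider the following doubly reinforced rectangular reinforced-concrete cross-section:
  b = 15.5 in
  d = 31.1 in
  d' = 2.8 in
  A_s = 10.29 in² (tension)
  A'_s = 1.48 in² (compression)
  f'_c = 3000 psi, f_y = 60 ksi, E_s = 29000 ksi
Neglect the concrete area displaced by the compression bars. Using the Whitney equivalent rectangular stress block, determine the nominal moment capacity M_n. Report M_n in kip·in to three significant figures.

M_n ≈ 15400 kip·in

Assume both steels yield.
a = (A_s − A'_s) f_y/(0.85 f'_c b) = (10.29 − 1.48) × 60/(0.85 × 3 × 15.5) = 13.374 in.
c = a/β₁ = 13.374/0.85 = 15.734 in; ε'_s = 0.003(c − d')/c = 0.0025 ≥ ε_y = 0.0021, so the compression steel yields.
M_n = (A_s − A'_s) f_y (d − a/2) + A'_s f_y (d − d') = 528.6 × (31.1 − 6.687) + 88.8 × (31.1 − 2.8) = 12904.7 + 2513.0 = 15417.7 kip·in.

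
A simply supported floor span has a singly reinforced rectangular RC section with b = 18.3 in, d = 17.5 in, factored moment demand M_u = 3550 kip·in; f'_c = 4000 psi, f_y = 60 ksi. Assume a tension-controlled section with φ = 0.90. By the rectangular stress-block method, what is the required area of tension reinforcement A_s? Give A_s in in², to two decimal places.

M_n = M_u/φ = 3550/0.90 = 3944.44 kip·in.
From M_n = 0.85 f'_c a b (d − a/2):
a = d − √(d² − 2M_n/(0.85 f'_c b)) = 17.5 − √(17.5² − 2 × 3944.44/(0.85 × 4 × 18.3)) = 4.104 in.
A_s = 0.85 f'_c a b / f_y = 0.85 × 4 × 4.104 × 18.3 / 60 = 4.256 in².

A_s ≈ 4.26 in²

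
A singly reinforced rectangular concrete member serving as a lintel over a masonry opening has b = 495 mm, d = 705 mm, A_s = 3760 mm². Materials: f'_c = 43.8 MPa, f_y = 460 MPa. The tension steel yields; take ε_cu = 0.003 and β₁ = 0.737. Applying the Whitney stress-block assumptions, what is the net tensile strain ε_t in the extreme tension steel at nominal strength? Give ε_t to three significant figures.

ε_t ≈ 0.0136

a = A_s f_y/(0.85 f'_c b) = 93.85 mm.
β₁ = 0.737, so c = a/β₁ = 93.85/0.737 = 127.34 mm.
From the linear strain diagram with ε_cu = 0.003: ε_t = 0.003 (d − c)/c = 0.003 × (705 − 127.34)/127.34 = 0.0136.
Since ε_t ≥ 0.005, the section is tension-controlled.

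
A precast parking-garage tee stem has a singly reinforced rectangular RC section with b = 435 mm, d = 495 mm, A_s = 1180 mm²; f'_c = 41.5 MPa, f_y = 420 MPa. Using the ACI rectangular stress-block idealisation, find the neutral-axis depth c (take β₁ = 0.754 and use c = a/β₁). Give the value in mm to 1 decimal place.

c ≈ 42.8 mm

T = A_s f_y = 1180 × 420 = 495600 N = 495.6 kN.
Setting C = 0.85 f'_c a b equal to T: a = 495600/(0.85 × 41.5 × 435) = 32.298 mm.
With β₁ = 0.754, c = a/β₁ = 32.298/0.754 = 42.8 mm.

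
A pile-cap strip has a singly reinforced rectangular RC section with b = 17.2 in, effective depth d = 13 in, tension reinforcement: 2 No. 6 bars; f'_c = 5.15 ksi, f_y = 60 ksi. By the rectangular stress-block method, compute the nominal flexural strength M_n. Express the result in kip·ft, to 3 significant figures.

A_s = 2 × 0.44 = 0.88 in².
T = A_s f_y = 0.88 × 60 = 52.8 kips.
a = T/(0.85 f'_c b) = 52.8/(0.85 × 5.15 × 17.2) = 0.701 in.
M_n = T(d − a/2) = 52.8 × (13 − 0.3505) = 667.9 kip·in = 667.9/12 = 55.66 kip·ft.

M_n ≈ 55.7 kip·ft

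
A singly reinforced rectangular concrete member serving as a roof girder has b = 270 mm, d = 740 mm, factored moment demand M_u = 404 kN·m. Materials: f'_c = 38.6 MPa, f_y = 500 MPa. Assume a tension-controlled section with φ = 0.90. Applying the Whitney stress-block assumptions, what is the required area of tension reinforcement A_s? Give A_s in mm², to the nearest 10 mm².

M_n = M_u/φ = 404/0.90 = 448.889 kN·m.
With M_n = 0.85 f'_c a b (d − a/2), solve the quadratic for a:
a = d − √(d² − 2M_n/(0.85 f'_c b)) = 740 − √(740² − 2 × 448.889×10⁶/(0.85 × 38.6 × 270)) = 71.98 mm.
A_s = 0.85 f'_c a b / f_y = 0.85 × 38.6 × 71.98 × 270 / 500 = 1275.3 mm².

A_s ≈ 1280 mm²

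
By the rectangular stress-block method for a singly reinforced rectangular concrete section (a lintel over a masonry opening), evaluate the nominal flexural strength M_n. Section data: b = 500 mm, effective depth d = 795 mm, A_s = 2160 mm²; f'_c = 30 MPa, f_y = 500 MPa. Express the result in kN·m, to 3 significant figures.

T = A_s f_y = 2160 × 500 = 1080000 N = 1080 kN.
From C = T: a = T/(0.85 f'_c b) = 1080000/(0.85 × 30 × 500) = 84.71 mm.
M_n = T(d − a/2) = 1080 kN × (795 − 42.355) mm = 812.86 kN·m.

M_n ≈ 813 kN·m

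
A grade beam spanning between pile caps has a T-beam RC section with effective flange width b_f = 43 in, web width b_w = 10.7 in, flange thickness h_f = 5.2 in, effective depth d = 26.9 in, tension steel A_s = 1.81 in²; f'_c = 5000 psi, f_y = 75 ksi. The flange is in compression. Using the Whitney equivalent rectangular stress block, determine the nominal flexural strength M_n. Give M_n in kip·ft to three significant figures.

Tension: T = A_s f_y = 1.81 × 75 = 135.75 kips.
Try a within the flange: a = T/(0.85 f'_c b_f) = 135.75/(0.85 × 5 × 43) = 0.743 in.
Since a = 0.743 ≤ h_f = 5.2 in, the stress block lies entirely in the flange; analyse as a rectangular beam of width b_f.
M_n = T(d − a/2) = 135.75 × (26.9 − 0.3715) = 3601.2 kip·in.
M_n = 3601.2/12 = 300.10 kip·ft.

M_n ≈ 300 kip·ft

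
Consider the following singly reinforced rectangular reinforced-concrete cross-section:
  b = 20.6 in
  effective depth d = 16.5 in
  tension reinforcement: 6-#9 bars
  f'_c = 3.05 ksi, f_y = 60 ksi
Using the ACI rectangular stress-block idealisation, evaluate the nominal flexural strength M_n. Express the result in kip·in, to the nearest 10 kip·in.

A_s = 6 × 1 = 6 in².
T = A_s f_y = 6 × 60 = 360 kips.
a = T/(0.85 f'_c b) = 360/(0.85 × 3.05 × 20.6) = 6.741 in.
M_n = T(d − a/2) = 360 × (16.5 − 3.3705) = 4726.6 kip·in.

M_n ≈ 4730 kip·in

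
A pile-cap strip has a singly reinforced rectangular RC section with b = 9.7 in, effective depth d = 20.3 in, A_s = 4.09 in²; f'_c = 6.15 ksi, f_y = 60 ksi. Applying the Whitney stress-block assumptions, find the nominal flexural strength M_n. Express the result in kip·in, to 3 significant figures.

M_n ≈ 4390 kip·in

T = A_s f_y = 4.09 × 60 = 245.4 kips.
a = T/(0.85 f'_c b) = 245.4/(0.85 × 6.15 × 9.7) = 4.840 in.
M_n = T(d − a/2) = 245.4 × (20.3 − 2.42) = 4387.8 kip·in.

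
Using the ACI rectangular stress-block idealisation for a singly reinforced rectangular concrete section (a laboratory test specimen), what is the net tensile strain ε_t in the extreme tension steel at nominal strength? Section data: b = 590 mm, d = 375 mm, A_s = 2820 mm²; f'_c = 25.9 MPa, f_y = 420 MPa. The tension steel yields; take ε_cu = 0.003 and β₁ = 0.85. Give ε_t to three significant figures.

a = A_s f_y/(0.85 f'_c b) = 91.19 mm.
β₁ = 0.85, so c = a/β₁ = 91.19/0.85 = 107.28 mm.
From the linear strain diagram with ε_cu = 0.003: ε_t = 0.003 (d − c)/c = 0.003 × (375 − 107.28)/107.28 = 0.00749.
Since ε_t ≥ 0.005, the section is tension-controlled.

ε_t ≈ 0.00749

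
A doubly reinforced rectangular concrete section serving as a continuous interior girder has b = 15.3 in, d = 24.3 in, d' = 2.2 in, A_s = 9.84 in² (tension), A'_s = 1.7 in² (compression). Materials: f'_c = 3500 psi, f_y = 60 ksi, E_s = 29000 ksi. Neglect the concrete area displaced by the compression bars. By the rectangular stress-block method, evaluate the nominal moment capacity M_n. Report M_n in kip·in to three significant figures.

Assume both steels yield.
a = (A_s − A'_s) f_y/(0.85 f'_c b) = (9.84 − 1.7) × 60/(0.85 × 3.5 × 15.3) = 10.730 in.
c = a/β₁ = 10.730/0.85 = 12.624 in; ε'_s = 0.003(c − d')/c = 0.0025 ≥ ε_y = 0.0021, so the compression steel yields.
M_n = (A_s − A'_s) f_y (d − a/2) + A'_s f_y (d − d') = 488.4 × (24.3 − 5.365) + 102 × (24.3 − 2.2) = 9247.9 + 2254.2 = 11502.1 kip·in.

M_n ≈ 11500 kip·in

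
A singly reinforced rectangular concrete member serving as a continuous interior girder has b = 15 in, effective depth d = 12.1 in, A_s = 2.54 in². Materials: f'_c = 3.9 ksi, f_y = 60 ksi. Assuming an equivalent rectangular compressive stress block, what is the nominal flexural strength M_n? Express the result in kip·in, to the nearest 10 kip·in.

T = A_s f_y = 2.54 × 60 = 152.4 kips.
a = T/(0.85 f'_c b) = 152.4/(0.85 × 3.9 × 15) = 3.065 in.
M_n = T(d − a/2) = 152.4 × (12.1 − 1.5325) = 1610.5 kip·in.

M_n ≈ 1610 kip·in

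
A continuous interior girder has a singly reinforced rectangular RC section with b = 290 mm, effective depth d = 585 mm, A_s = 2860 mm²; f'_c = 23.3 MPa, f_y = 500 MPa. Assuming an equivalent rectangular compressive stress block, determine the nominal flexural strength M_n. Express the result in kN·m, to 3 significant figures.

T = A_s f_y = 2860 × 500 = 1430000 N = 1430 kN.
From C = T: a = T/(0.85 f'_c b) = 1430000/(0.85 × 23.3 × 290) = 248.98 mm.
M_n = T(d − a/2) = 1430 kN × (585 − 124.49) mm = 658.53 kN·m.

M_n ≈ 659 kN·m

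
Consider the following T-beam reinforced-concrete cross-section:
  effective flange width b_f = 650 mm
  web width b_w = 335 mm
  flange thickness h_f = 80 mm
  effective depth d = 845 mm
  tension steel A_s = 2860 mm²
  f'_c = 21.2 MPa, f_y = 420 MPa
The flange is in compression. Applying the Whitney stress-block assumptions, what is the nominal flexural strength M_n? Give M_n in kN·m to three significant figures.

M_n ≈ 951 kN·m

Tension: T = A_s f_y = 2860 × 420 = 1201200 N.
Try a within the flange: a = T/(0.85 f'_c b_f) = 1201200/(0.85 × 21.2 × 650) = 102.55 mm.
a = 102.55 > h_f = 80 mm: the block extends into the web. Split into flange-overhang and web parts.
C_f = 0.85 f'_c (b_f − b_w) h_f = 0.85 × 21.2 × (650 − 335) × 80 = 454104 N.
Remaining web compression depth: a_w = (T − C_f)/(0.85 f'_c b_w) = (1201200 − 454104)/(0.85 × 21.2 × 335) = 123.76 mm.
M_n = C_f(d − h_f/2) + (T − C_f)(d − a_w/2) = 454104 × (845 − 40) + 747096 × (845 − 61.88) = 365.55 + 585.07 = 950.62 × 10⁶ N·mm.
M_n = 950.62 kN·m.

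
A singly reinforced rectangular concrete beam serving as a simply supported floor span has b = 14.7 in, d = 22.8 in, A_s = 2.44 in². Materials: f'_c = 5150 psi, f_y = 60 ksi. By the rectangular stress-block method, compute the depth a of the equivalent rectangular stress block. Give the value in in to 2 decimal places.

T = A_s f_y = 2.44 × 60 = 146.4 kips.
a = T/(0.85 f'_c b) = 146.4/(0.85 × 5.15 × 14.7) = 2.28 in.

a ≈ 2.28 in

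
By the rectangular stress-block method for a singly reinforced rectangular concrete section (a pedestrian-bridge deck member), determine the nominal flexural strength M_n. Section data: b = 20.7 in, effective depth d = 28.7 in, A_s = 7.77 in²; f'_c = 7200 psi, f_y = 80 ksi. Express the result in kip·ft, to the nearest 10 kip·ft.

T = A_s f_y = 7.77 × 80 = 621.6 kips.
a = T/(0.85 f'_c b) = 621.6/(0.85 × 7.2 × 20.7) = 4.907 in.
M_n = T(d − a/2) = 621.6 × (28.7 − 2.4535) = 16314.8 kip·in = 16314.8/12 = 1359.57 kip·ft.

M_n ≈ 1360 kip·ft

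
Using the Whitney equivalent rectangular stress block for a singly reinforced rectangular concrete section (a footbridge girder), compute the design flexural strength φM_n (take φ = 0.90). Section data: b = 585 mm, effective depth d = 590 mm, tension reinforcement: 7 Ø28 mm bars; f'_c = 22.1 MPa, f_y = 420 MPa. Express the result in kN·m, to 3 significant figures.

A_s = 7 × 616 = 4312 mm².
T = A_s f_y = 4312 × 420 = 1811040 N = 1811.04 kN.
From C = T: a = T/(0.85 f'_c b) = 1811040/(0.85 × 22.1 × 585) = 164.80 mm.
M_n = T(d − a/2) = 1811.04 kN × (590 − 82.4) mm = 919.28 kN·m.
φM_n = 0.90 × 919.28 = 827.35 kN·m.

φM_n ≈ 827 kN·m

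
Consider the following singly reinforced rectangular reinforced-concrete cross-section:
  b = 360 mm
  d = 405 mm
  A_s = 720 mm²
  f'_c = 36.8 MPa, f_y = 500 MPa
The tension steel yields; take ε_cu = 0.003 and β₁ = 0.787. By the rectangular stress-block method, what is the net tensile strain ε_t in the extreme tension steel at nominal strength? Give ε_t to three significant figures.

ε_t ≈ 0.0269

a = A_s f_y/(0.85 f'_c b) = 31.97 mm.
β₁ = 0.787, so c = a/β₁ = 31.97/0.787 = 40.62 mm.
From the linear strain diagram with ε_cu = 0.003: ε_t = 0.003 (d − c)/c = 0.003 × (405 − 40.62)/40.62 = 0.0269.
Since ε_t ≥ 0.005, the section is tension-controlled.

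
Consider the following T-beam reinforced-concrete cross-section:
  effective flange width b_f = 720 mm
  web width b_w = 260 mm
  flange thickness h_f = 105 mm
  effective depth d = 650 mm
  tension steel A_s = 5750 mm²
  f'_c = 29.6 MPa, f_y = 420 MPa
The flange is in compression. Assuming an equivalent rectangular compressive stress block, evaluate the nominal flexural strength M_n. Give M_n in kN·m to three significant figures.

Tension: T = A_s f_y = 5750 × 420 = 2415000 N.
Try a within the flange: a = T/(0.85 f'_c b_f) = 2415000/(0.85 × 29.6 × 720) = 133.31 mm.
a = 133.31 > h_f = 105 mm: the block extends into the web. Split into flange-overhang and web parts.
C_f = 0.85 f'_c (b_f − b_w) h_f = 0.85 × 29.6 × (720 − 260) × 105 = 1215228 N.
Remaining web compression depth: a_w = (T − C_f)/(0.85 f'_c b_w) = (2415000 − 1215228)/(0.85 × 29.6 × 260) = 183.41 mm.
M_n = C_f(d − h_f/2) + (T − C_f)(d − a_w/2) = 1215228 × (650 − 52.5) + 1199772 × (650 − 91.705) = 726.10 + 669.83 = 1395.93 × 10⁶ N·mm.
M_n = 1395.93 kN·m.

M_n ≈ 1400 kN·m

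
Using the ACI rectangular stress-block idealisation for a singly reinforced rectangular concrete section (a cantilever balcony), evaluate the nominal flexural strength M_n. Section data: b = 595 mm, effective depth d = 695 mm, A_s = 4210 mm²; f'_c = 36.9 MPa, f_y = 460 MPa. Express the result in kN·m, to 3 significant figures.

M_n ≈ 1250 kN·m

T = A_s f_y = 4210 × 460 = 1936600 N = 1936.6 kN.
From C = T: a = T/(0.85 f'_c b) = 1936600/(0.85 × 36.9 × 595) = 103.77 mm.
M_n = T(d − a/2) = 1936.6 kN × (695 − 51.885) mm = 1245.46 kN·m.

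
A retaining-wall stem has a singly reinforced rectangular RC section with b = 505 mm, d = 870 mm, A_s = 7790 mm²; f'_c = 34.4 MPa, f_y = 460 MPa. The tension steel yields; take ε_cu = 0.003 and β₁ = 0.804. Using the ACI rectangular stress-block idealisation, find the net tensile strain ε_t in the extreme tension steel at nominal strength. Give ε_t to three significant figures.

a = A_s f_y/(0.85 f'_c b) = 242.68 mm.
β₁ = 0.804, so c = a/β₁ = 242.68/0.804 = 301.84 mm.
From the linear strain diagram with ε_cu = 0.003: ε_t = 0.003 (d − c)/c = 0.003 × (870 − 301.84)/301.84 = 0.00565.
Since ε_t ≥ 0.005, the section is tension-controlled.

ε_t ≈ 0.00565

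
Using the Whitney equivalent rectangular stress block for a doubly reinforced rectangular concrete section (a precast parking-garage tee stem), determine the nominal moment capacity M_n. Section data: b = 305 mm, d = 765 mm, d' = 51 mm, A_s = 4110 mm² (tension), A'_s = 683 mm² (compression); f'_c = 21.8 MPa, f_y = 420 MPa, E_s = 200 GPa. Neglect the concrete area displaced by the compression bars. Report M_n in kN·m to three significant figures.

M_n ≈ 1120 kN·m

Assume both tension and compression steel yield.
Net tension couple steel: A_s − A'_s = 3427 mm².
a = (A_s − A'_s) f_y / (0.85 f'_c b) = 1439340/(0.85 × 21.8 × 305) = 254.68 mm.
c = a/β₁ = 254.68/0.85 = 299.62 mm; ε'_s = 0.003(c − d')/c = 0.0025 ≥ f_y/E_s = 0.0021, so compression steel does yield.
M_n = (A_s − A'_s) f_y (d − a/2) + A'_s f_y (d − d') = [1439340 × (765 − 127.34) + 286860 × (765 − 51)] × 10⁻⁶ = 917.81 + 204.82 = 1122.63 kN·m.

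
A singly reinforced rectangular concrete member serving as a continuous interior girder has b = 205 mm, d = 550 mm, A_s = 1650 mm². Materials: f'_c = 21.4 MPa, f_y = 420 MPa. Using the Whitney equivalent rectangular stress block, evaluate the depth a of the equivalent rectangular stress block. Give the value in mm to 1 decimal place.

T = A_s f_y = 1650 × 420 = 693000 N = 693 kN.
Setting C = 0.85 f'_c a b equal to T: a = 693000/(0.85 × 21.4 × 205) = 185.8 mm.

a ≈ 185.8 mm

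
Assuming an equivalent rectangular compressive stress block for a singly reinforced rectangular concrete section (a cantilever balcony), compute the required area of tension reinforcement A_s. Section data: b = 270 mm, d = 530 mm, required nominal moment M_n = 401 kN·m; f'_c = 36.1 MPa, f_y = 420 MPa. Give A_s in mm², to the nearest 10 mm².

A_s ≈ 1990 mm²

With M_n = 0.85 f'_c a b (d − a/2), solve the quadratic for a:
a = d − √(d² − 2M_n/(0.85 f'_c b)) = 530 − √(530² − 2 × 401×10⁶/(0.85 × 36.1 × 270)) = 100.93 mm.
A_s = 0.85 f'_c a b / f_y = 0.85 × 36.1 × 100.93 × 270 / 420 = 1991.0 mm².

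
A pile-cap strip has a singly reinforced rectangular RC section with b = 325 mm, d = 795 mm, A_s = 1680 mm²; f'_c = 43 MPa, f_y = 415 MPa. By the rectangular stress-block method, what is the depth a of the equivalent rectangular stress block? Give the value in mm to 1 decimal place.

a ≈ 58.7 mm

T = A_s f_y = 1680 × 415 = 697200 N = 697.2 kN.
Setting C = 0.85 f'_c a b equal to T: a = 697200/(0.85 × 43 × 325) = 58.7 mm.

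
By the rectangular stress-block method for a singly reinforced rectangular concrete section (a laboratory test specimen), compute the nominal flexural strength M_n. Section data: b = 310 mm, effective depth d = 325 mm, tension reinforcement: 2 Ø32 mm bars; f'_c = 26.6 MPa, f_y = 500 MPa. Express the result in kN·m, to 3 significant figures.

A_s = 2 × 804 = 1608 mm².
T = A_s f_y = 1608 × 500 = 804000 N = 804 kN.
From C = T: a = T/(0.85 f'_c b) = 804000/(0.85 × 26.6 × 310) = 114.71 mm.
M_n = T(d − a/2) = 804 kN × (325 − 57.355) mm = 215.19 kN·m.

M_n ≈ 215 kN·m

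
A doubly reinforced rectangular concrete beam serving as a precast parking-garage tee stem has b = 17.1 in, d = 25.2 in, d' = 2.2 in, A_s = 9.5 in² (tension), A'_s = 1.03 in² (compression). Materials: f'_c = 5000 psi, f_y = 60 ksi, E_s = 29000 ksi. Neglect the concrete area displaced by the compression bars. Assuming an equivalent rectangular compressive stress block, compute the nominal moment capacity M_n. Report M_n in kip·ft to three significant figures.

M_n ≈ 1040 kip·ft

Assume both steels yield.
a = (A_s − A'_s) f_y/(0.85 f'_c b) = (9.5 − 1.03) × 60/(0.85 × 5 × 17.1) = 6.993 in.
c = a/β₁ = 6.993/0.8 = 8.741 in; ε'_s = 0.003(c − d')/c = 0.0022 ≥ ε_y = 0.0021, so the compression steel yields.
M_n = (A_s − A'_s) f_y (d − a/2) + A'_s f_y (d − d') = 508.2 × (25.2 − 3.4965) + 61.8 × (25.2 − 2.2) = 11029.7 + 1421.4 = 12451.1 kip·in = 12451.1/12 = 1037.59 kip·ft.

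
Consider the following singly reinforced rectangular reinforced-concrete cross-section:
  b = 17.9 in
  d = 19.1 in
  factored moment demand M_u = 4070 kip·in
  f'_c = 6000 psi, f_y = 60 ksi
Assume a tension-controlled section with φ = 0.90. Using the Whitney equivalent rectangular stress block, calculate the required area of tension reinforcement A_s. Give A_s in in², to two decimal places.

A_s ≈ 4.26 in²

M_n = M_u/φ = 4070/0.90 = 4522.22 kip·in.
From M_n = 0.85 f'_c a b (d − a/2):
a = d − √(d² − 2M_n/(0.85 f'_c b)) = 19.1 − √(19.1² − 2 × 4522.22/(0.85 × 6 × 17.9)) = 2.799 in.
A_s = 0.85 f'_c a b / f_y = 0.85 × 6 × 2.799 × 17.9 / 60 = 4.259 in².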